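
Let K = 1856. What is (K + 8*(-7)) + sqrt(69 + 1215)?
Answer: 1800 + 2*sqrt(321) ≈ 1835.8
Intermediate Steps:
(K + 8*(-7)) + sqrt(69 + 1215) = (1856 + 8*(-7)) + sqrt(69 + 1215) = (1856 - 56) + sqrt(1284) = 1800 + 2*sqrt(321)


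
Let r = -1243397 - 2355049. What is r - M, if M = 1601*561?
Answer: -4496607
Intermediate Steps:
M = 898161
r = -3598446
r - M = -3598446 - 1*898161 = -3598446 - 898161 = -4496607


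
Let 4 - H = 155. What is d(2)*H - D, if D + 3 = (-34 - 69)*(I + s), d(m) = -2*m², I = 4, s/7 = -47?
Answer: -32264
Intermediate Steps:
s = -329 (s = 7*(-47) = -329)
H = -151 (H = 4 - 1*155 = 4 - 155 = -151)
D = 33472 (D = -3 + (-34 - 69)*(4 - 329) = -3 - 103*(-325) = -3 + 33475 = 33472)
d(2)*H - D = -2*2²*(-151) - 1*33472 = -2*4*(-151) - 33472 = -8*(-151) - 33472 = 1208 - 33472 = -32264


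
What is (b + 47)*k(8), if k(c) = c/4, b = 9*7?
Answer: 220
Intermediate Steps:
b = 63
k(c) = c/4 (k(c) = c*(¼) = c/4)
(b + 47)*k(8) = (63 + 47)*((¼)*8) = 110*2 = 220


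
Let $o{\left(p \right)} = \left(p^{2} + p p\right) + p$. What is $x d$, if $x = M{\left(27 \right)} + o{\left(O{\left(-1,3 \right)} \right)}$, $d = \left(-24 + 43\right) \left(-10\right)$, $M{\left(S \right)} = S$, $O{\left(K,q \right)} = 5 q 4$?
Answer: $-1384530$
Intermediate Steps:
$O{\left(K,q \right)} = 20 q$
$o{\left(p \right)} = p + 2 p^{2}$ ($o{\left(p \right)} = \left(p^{2} + p^{2}\right) + p = 2 p^{2} + p = p + 2 p^{2}$)
$d = -190$ ($d = 19 \left(-10\right) = -190$)
$x = 7287$ ($x = 27 + 20 \cdot 3 \left(1 + 2 \cdot 20 \cdot 3\right) = 27 + 60 \left(1 + 2 \cdot 60\right) = 27 + 60 \left(1 + 120\right) = 27 + 60 \cdot 121 = 27 + 7260 = 7287$)
$x d = 7287 \left(-190\right) = -1384530$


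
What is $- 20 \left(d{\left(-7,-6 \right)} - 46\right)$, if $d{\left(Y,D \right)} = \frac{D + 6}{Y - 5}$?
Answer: $920$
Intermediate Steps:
$d{\left(Y,D \right)} = \frac{6 + D}{-5 + Y}$
$- 20 \left(d{\left(-7,-6 \right)} - 46\right) = - 20 \left(\frac{6 - 6}{-5 - 7} - 46\right) = - 20 \left(\frac{1}{-12} \cdot 0 - 46\right) = - 20 \left(\left(- \frac{1}{12}\right) 0 - 46\right) = - 20 \left(0 - 46\right) = \left(-20\right) \left(-46\right) = 920$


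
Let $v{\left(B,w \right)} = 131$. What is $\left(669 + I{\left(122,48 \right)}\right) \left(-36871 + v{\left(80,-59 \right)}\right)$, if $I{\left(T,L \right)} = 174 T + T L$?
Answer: $-1019645220$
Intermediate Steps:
$I{\left(T,L \right)} = 174 T + L T$
$\left(669 + I{\left(122,48 \right)}\right) \left(-36871 + v{\left(80,-59 \right)}\right) = \left(669 + 122 \left(174 + 48\right)\right) \left(-36871 + 131\right) = \left(669 + 122 \cdot 222\right) \left(-36740\right) = \left(669 + 27084\right) \left(-36740\right) = 27753 \left(-36740\right) = -1019645220$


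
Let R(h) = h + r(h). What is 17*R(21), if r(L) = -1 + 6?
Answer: 442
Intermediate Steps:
r(L) = 5
R(h) = 5 + h (R(h) = h + 5 = 5 + h)
17*R(21) = 17*(5 + 21) = 17*26 = 442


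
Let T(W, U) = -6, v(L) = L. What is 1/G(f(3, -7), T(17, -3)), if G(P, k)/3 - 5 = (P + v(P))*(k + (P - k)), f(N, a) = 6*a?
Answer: 1/10599 ≈ 9.4349e-5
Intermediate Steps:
G(P, k) = 15 + 6*P² (G(P, k) = 15 + 3*((P + P)*(k + (P - k))) = 15 + 3*((2*P)*P) = 15 + 3*(2*P²) = 15 + 6*P²)
1/G(f(3, -7), T(17, -3)) = 1/(15 + 6*(6*(-7))²) = 1/(15 + 6*(-42)²) = 1/(15 + 6*1764) = 1/(15 + 10584) = 1/10599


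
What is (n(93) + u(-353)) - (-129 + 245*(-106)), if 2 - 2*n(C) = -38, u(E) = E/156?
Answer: 4074211/156 ≈ 26117.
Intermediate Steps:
u(E) = E/156 (u(E) = E*(1/156) = E/156)
n(C) = 20 (n(C) = 1 - ½*(-38) = 1 + 19 = 20)
(n(93) + u(-353)) - (-129 + 245*(-106)) = (20 + (1/156)*(-353)) - (-129 + 245*(-106)) = (20 - 353/156) - (-129 - 25970) = 2767/156 - 1*(-26099) = 2767/156 + 26099 = 4074211/156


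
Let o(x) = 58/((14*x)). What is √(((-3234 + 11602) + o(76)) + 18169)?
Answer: √1877655829/266 ≈ 162.90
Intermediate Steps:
o(x) = 29/(7*x) (o(x) = 58*(1/(14*x)) = 29/(7*x))
√(((-3234 + 11602) + o(76)) + 18169) = √(((-3234 + 11602) + (29/7)/76) + 18169) = √((8368 + (29/7)*(1/76)) + 18169) = √((8368 + 29/532) + 18169) = √(4451805/532 + 18169) = √(14117713/532) = √1877655829/266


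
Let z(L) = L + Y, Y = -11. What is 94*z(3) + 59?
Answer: -693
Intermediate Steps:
z(L) = -11 + L (z(L) = L - 11 = -11 + L)
94*z(3) + 59 = 94*(-11 + 3) + 59 = 94*(-8) + 59 = -752 + 59 = -693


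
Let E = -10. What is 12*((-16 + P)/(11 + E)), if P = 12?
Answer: -48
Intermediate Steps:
12*((-16 + P)/(11 + E)) = 12*((-16 + 12)/(11 - 10)) = 12*(-4/1) = 12*(-4*1) = 12*(-4) = -48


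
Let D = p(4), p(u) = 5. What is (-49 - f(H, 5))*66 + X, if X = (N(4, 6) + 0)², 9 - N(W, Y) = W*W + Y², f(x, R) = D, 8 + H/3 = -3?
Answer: -1715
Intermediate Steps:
H = -33 (H = -24 + 3*(-3) = -24 - 9 = -33)
D = 5
f(x, R) = 5
N(W, Y) = 9 - W² - Y² (N(W, Y) = 9 - (W*W + Y²) = 9 - (W² + Y²) = 9 + (-W² - Y²) = 9 - W² - Y²)
X = 1849 (X = ((9 - 1*4² - 1*6²) + 0)² = ((9 - 1*16 - 1*36) + 0)² = ((9 - 16 - 36) + 0)² = (-43 + 0)² = (-43)² = 1849)
(-49 - f(H, 5))*66 + X = (-49 - 1*5)*66 + 1849 = (-49 - 5)*66 + 1849 = -54*66 + 1849 = -3564 + 1849 = -1715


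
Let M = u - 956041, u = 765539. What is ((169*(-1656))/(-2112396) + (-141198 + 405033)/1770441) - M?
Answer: 1522338122341517/7991180527 ≈ 1.9050e+5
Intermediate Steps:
M = -190502 (M = 765539 - 956041 = -190502)
((169*(-1656))/(-2112396) + (-141198 + 405033)/1770441) - M = ((169*(-1656))/(-2112396) + (-141198 + 405033)/1770441) - 1*(-190502) = (-279864*(-1/2112396) + 263835*(1/1770441)) + 190502 = (1794/13541 + 87945/590147) + 190502 = 2249586963/7991180527 + 190502 = 1522338122341517/7991180527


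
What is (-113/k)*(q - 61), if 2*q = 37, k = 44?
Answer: 9605/88 ≈ 109.15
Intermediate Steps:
q = 37/2 (q = (½)*37 = 37/2 ≈ 18.500)
(-113/k)*(q - 61) = (-113/44)*(37/2 - 61) = -113*1/44*(-85/2) = -113/44*(-85/2) = 9605/88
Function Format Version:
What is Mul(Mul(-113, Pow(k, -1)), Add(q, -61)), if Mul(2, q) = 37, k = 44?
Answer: Rational(9605, 88) ≈ 109.15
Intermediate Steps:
q = Rational(37, 2) (q = Mul(Rational(1, 2), 37) = Rational(37, 2) ≈ 18.500)
Mul(Mul(-113, Pow(k, -1)), Add(q, -61)) = Mul(Mul(-113, Pow(44, -1)), Add(Rational(37, 2), -61)) = Mul(Mul(-113, Rational(1, 44)), Rational(-85, 2)) = Mul(Rational(-113, 44), Rational(-85, 2)) = Rational(9605, 88)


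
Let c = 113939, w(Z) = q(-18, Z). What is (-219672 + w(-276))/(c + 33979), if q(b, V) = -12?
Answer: -36614/24653 ≈ -1.4852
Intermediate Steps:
w(Z) = -12
(-219672 + w(-276))/(c + 33979) = (-219672 - 12)/(113939 + 33979) = -219684/147918 = -219684*1/147918 = -36614/24653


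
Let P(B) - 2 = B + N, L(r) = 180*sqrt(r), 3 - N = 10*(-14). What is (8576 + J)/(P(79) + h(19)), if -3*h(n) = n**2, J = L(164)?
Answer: 25728/311 + 1080*sqrt(41)/311 ≈ 104.96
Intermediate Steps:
N = 143 (N = 3 - 10*(-14) = 3 - 1*(-140) = 3 + 140 = 143)
J = 360*sqrt(41) (J = 180*sqrt(164) = 180*(2*sqrt(41)) = 360*sqrt(41) ≈ 2305.1)
P(B) = 145 + B (P(B) = 2 + (B + 143) = 2 + (143 + B) = 145 + B)
h(n) = -n**2/3
(8576 + J)/(P(79) + h(19)) = (8576 + 360*sqrt(41))/((145 + 79) - 1/3*19**2) = (8576 + 360*sqrt(41))/(224 - 1/3*361) = (8576 + 360*sqrt(41))/(224 - 361/3) = (8576 + 360*sqrt(41))/(311/3) = (8576 + 360*sqrt(41))*(3/311) = 25728/311 + 1080*sqrt(41)/311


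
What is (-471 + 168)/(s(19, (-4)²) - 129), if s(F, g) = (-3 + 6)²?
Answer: 101/40 ≈ 2.5250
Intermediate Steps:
s(F, g) = 9 (s(F, g) = 3² = 9)
(-471 + 168)/(s(19, (-4)²) - 129) = (-471 + 168)/(9 - 129) = -303/(-120) = -303*(-1/120) = 101/40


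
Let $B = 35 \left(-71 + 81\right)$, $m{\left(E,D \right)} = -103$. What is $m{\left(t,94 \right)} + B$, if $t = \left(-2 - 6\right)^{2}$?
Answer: $247$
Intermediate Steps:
$t = 64$ ($t = \left(-8\right)^{2} = 64$)
$B = 350$ ($B = 35 \cdot 10 = 350$)
$m{\left(t,94 \right)} + B = -103 + 350 = 247$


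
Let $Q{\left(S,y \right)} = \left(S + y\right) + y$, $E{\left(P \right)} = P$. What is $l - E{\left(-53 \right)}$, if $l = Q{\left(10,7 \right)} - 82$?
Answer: $-5$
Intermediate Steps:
$Q{\left(S,y \right)} = S + 2 y$
$l = -58$ ($l = \left(10 + 2 \cdot 7\right) - 82 = \left(10 + 14\right) - 82 = 24 - 82 = -58$)
$l - E{\left(-53 \right)} = -58 - -53 = -58 + 53 = -5$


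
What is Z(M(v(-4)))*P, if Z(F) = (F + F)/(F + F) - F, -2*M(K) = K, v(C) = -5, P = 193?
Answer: -579/2 ≈ -289.50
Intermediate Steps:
M(K) = -K/2
Z(F) = 1 - F (Z(F) = (2*F)/((2*F)) - F = (2*F)*(1/(2*F)) - F = 1 - F)
Z(M(v(-4)))*P = (1 - (-1)*(-5)/2)*193 = (1 - 1*5/2)*193 = (1 - 5/2)*193 = -3/2*193 = -579/2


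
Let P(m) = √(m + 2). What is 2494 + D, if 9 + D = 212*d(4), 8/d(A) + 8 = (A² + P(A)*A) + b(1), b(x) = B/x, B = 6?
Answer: 68061/25 - 1696*√6/25 ≈ 2556.3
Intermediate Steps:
b(x) = 6/x
P(m) = √(2 + m)
d(A) = 8/(-2 + A² + A*√(2 + A)) (d(A) = 8/(-8 + ((A² + √(2 + A)*A) + 6/1)) = 8/(-8 + ((A² + A*√(2 + A)) + 6*1)) = 8/(-8 + ((A² + A*√(2 + A)) + 6)) = 8/(-8 + (6 + A² + A*√(2 + A))) = 8/(-2 + A² + A*√(2 + A)))
D = -9 + 1696/(14 + 4*√6) (D = -9 + 212*(8/(-2 + 4² + 4*√(2 + 4))) = -9 + 212*(8/(-2 + 16 + 4*√6)) = -9 + 212*(8/(14 + 4*√6)) = -9 + 1696/(14 + 4*√6) ≈ 62.267)
2494 + D = 2494 + (5711/25 - 1696*√6/25) = 68061/25 - 1696*√6/25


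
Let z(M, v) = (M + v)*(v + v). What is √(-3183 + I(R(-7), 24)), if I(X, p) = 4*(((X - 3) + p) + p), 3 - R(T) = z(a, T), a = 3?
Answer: I*√3215 ≈ 56.701*I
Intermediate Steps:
z(M, v) = 2*v*(M + v) (z(M, v) = (M + v)*(2*v) = 2*v*(M + v))
R(T) = 3 - 2*T*(3 + T)
I(X, p) = -12 + 4*X + 8*p (I(X, p) = 4*(((-3 + X) + p) + p) = 4*((-3 + X + p) + p) = 4*(-3 + X + 2*p) = -12 + 4*X + 8*p)
√(-3183 + I(R(-7), 24)) = √(-3183 + (-12 + 4*(3 - 2*(-7)*(3 - 7)) + 8*24)) = √(-3183 + (-12 + 4*(3 - 2*(-7)*(-4)) + 192)) = √(-3183 + (-12 + 4*(3 - 56) + 192)) = √(-3183 + (-12 + 4*(-53) + 192)) = √(-3183 + (-12 - 212 + 192)) = √(-3183 - 32) = √(-3215) = I*√3215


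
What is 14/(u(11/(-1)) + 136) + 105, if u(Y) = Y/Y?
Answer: 14399/137 ≈ 105.10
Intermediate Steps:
u(Y) = 1
14/(u(11/(-1)) + 136) + 105 = 14/(1 + 136) + 105 = 14/137 + 105 = 14399/137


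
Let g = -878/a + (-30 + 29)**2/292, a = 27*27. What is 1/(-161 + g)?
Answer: -212868/34527395 ≈ -0.0061652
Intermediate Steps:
a = 729
g = -255647/212868 (g = -878/729 + (-30 + 29)**2/292 = -878*1/729 + (-1)**2*(1/292) = -878/729 + 1*(1/292) = -878/729 + 1/292 = -255647/212868 ≈ -1.2010)
1/(-161 + g) = 1/(-161 - 255647/212868) = 1/(-34527395/212868) = -212868/34527395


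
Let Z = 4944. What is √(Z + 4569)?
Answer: 3*√1057 ≈ 97.535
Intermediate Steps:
√(Z + 4569) = √(4944 + 4569) = √9513 = 3*√1057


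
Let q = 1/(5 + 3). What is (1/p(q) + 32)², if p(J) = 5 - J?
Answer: 1577536/1521 ≈ 1037.2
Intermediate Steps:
q = ⅛ (q = 1/8 = ⅛ ≈ 0.12500)
(1/p(q) + 32)² = (1/(5 - 1*⅛) + 32)² = (1/(5 - ⅛) + 32)² = (1/(39/8) + 32)² = (8/39 + 32)² = (1256/39)² = 1577536/1521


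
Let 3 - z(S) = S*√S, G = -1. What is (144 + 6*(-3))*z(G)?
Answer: 378 + 126*I ≈ 378.0 + 126.0*I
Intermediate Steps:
z(S) = 3 - S^(3/2) (z(S) = 3 - S*√S = 3 - S^(3/2))
(144 + 6*(-3))*z(G) = (144 + 6*(-3))*(3 - (-1)^(3/2)) = (144 - 18)*(3 - (-1)*I) = 126*(3 + I) = 378 + 126*I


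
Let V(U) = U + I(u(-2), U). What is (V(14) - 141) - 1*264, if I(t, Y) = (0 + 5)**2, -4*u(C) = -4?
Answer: -366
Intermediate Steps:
u(C) = 1 (u(C) = -1/4*(-4) = 1)
I(t, Y) = 25 (I(t, Y) = 5**2 = 25)
V(U) = 25 + U (V(U) = U + 25 = 25 + U)
(V(14) - 141) - 1*264 = ((25 + 14) - 141) - 1*264 = (39 - 141) - 264 = -102 - 264 = -366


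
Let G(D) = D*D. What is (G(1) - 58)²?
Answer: 3249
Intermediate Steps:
G(D) = D²
(G(1) - 58)² = (1² - 58)² = (1 - 58)² = (-57)² = 3249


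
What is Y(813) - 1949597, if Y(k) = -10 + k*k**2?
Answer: 535418190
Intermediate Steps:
Y(k) = -10 + k**3
Y(813) - 1949597 = (-10 + 813**3) - 1949597 = (-10 + 537367797) - 1949597 = 537367787 - 1949597 = 535418190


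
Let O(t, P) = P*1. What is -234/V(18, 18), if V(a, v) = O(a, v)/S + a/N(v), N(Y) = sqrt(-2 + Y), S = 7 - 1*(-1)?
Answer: -104/3 ≈ -34.667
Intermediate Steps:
O(t, P) = P
S = 8 (S = 7 + 1 = 8)
V(a, v) = v/8 + a/sqrt(-2 + v) (V(a, v) = v/8 + a/(sqrt(-2 + v)) = v*(1/8) + a/sqrt(-2 + v) = v/8 + a/sqrt(-2 + v))
-234/V(18, 18) = -234/((1/8)*18 + 18/sqrt(-2 + 18)) = -234/(9/4 + 18/sqrt(16)) = -234/(9/4 + 18*(1/4)) = -234/(9/4 + 9/2) = -234/27/4 = -234*4/27 = -104/3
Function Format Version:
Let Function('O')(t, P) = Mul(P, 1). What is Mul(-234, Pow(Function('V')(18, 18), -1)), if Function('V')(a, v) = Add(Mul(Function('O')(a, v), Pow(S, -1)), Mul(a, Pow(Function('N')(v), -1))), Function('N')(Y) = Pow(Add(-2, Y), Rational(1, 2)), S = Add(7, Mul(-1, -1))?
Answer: Rational(-104, 3) ≈ -34.667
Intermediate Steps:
Function('O')(t, P) = P
S = 8 (S = Add(7, 1) = 8)
Function('V')(a, v) = Add(Mul(Rational(1, 8), v), Mul(a, Pow(Add(-2, v), Rational(-1, 2)))) (Function('V')(a, v) = Add(Mul(v, Pow(8, -1)), Mul(a, Pow(Pow(Add(-2, v), Rational(1, 2)), -1))) = Add(Mul(v, Rational(1, 8)), Mul(a, Pow(Add(-2, v), Rational(-1, 2)))) = Add(Mul(Rational(1, 8), v), Mul(a, Pow(Add(-2, v), Rational(-1, 2)))))
Mul(-234, Pow(Function('V')(18, 18), -1)) = Mul(-234, Pow(Add(Mul(Rational(1, 8), 18), Mul(18, Pow(Add(-2, 18), Rational(-1, 2)))), -1)) = Mul(-234, Pow(Add(Rational(9, 4), Mul(18, Pow(16, Rational(-1, 2)))), -1)) = Mul(-234, Pow(Add(Rational(9, 4), Mul(18, Rational(1, 4))), -1)) = Mul(-234, Pow(Add(Rational(9, 4), Rational(9, 2)), -1)) = Mul(-234, Pow(Rational(27, 4), -1)) = Mul(-234, Rational(4, 27)) = Rational(-104, 3)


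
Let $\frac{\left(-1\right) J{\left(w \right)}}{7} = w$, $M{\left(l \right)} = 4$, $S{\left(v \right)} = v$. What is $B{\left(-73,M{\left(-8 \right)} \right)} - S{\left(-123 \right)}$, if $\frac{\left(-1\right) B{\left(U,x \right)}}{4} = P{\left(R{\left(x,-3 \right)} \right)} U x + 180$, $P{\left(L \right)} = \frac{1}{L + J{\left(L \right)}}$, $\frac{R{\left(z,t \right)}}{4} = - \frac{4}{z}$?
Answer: $- \frac{1645}{3} \approx -548.33$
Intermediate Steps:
$J{\left(w \right)} = - 7 w$
$R{\left(z,t \right)} = - \frac{16}{z}$ ($R{\left(z,t \right)} = 4 \left(- \frac{4}{z}\right) = - \frac{16}{z}$)
$P{\left(L \right)} = - \frac{1}{6 L}$ ($P{\left(L \right)} = \frac{1}{L - 7 L} = \frac{1}{\left(-6\right) L} = - \frac{1}{6 L}$)
$B{\left(U,x \right)} = -720 - \frac{U x^{2}}{24}$ ($B{\left(U,x \right)} = - 4 \left(- \frac{1}{6 \left(- \frac{16}{x}\right)} U x + 180\right) = - 4 \left(- \frac{\left(- \frac{1}{16}\right) x}{6} U x + 180\right) = - 4 \left(\frac{x}{96} U x + 180\right) = - 4 \left(\frac{U x}{96} x + 180\right) = - 4 \left(\frac{U x^{2}}{96} + 180\right) = - 4 \left(180 + \frac{U x^{2}}{96}\right) = -720 - \frac{U x^{2}}{24}$)
$B{\left(-73,M{\left(-8 \right)} \right)} - S{\left(-123 \right)} = \left(-720 - - \frac{73 \cdot 4^{2}}{24}\right) - -123 = \left(-720 - \left(- \frac{73}{24}\right) 16\right) + 123 = \left(-720 + \frac{146}{3}\right) + 123 = - \frac{2014}{3} + 123 = - \frac{1645}{3}$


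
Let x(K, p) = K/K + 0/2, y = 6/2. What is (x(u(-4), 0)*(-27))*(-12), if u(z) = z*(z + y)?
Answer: 324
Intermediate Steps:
y = 3 (y = 6*(½) = 3)
u(z) = z*(3 + z) (u(z) = z*(z + 3) = z*(3 + z))
x(K, p) = 1 (x(K, p) = 1 + 0*(½) = 1 + 0 = 1)
(x(u(-4), 0)*(-27))*(-12) = (1*(-27))*(-12) = -27*(-12) = 324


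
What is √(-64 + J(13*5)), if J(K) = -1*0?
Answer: 8*I ≈ 8.0*I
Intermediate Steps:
J(K) = 0
√(-64 + J(13*5)) = √(-64 + 0) = √(-64) = 8*I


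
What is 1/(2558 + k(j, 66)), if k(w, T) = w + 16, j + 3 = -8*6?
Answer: 1/2523 ≈ 0.00039635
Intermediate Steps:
j = -51 (j = -3 - 8*6 = -3 - 48 = -51)
k(w, T) = 16 + w
1/(2558 + k(j, 66)) = 1/(2558 + (16 - 51)) = 1/(2558 - 35) = 1/2523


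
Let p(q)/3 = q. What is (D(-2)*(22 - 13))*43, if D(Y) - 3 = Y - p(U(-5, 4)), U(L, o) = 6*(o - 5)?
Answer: 7353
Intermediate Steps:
U(L, o) = -30 + 6*o (U(L, o) = 6*(-5 + o) = -30 + 6*o)
p(q) = 3*q
D(Y) = 21 + Y (D(Y) = 3 + (Y - 3*(-30 + 6*4)) = 3 + (Y - 3*(-30 + 24)) = 3 + (Y - 3*(-6)) = 3 + (Y - 1*(-18)) = 3 + (Y + 18) = 3 + (18 + Y) = 21 + Y)
(D(-2)*(22 - 13))*43 = ((21 - 2)*(22 - 13))*43 = (19*9)*43 = 171*43 = 7353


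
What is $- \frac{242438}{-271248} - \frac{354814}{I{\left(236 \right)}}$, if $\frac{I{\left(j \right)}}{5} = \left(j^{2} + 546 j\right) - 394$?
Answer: $\frac{10582658179}{20813537160} \approx 0.50845$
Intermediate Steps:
$I{\left(j \right)} = -1970 + 5 j^{2} + 2730 j$ ($I{\left(j \right)} = 5 \left(\left(j^{2} + 546 j\right) - 394\right) = 5 \left(-394 + j^{2} + 546 j\right) = -1970 + 5 j^{2} + 2730 j$)
$- \frac{242438}{-271248} - \frac{354814}{I{\left(236 \right)}} = - \frac{242438}{-271248} - \frac{354814}{-1970 + 5 \cdot 236^{2} + 2730 \cdot 236} = \left(-242438\right) \left(- \frac{1}{271248}\right) - \frac{354814}{-1970 + 5 \cdot 55696 + 644280} = \frac{121219}{135624} - \frac{354814}{-1970 + 278480 + 644280} = \frac{121219}{135624} - \frac{354814}{920790} = \frac{121219}{135624} - \frac{177407}{460395} = \frac{10582658179}{20813537160}$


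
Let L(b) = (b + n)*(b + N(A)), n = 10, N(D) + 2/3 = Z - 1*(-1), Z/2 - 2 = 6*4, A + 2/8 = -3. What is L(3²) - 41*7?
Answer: 2635/3 ≈ 878.33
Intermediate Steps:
A = -13/4 (A = -¼ - 3 = -13/4 ≈ -3.2500)
Z = 52 (Z = 4 + 2*(6*4) = 4 + 2*24 = 4 + 48 = 52)
N(D) = 157/3 (N(D) = -⅔ + (52 - 1*(-1)) = -⅔ + (52 + 1) = -⅔ + 53 = 157/3)
L(b) = (10 + b)*(157/3 + b) (L(b) = (b + 10)*(b + 157/3) = (10 + b)*(157/3 + b))
L(3²) - 41*7 = (1570/3 + (3²)² + (187/3)*3²) - 41*7 = (1570/3 + 9² + (187/3)*9) - 287 = (1570/3 + 81 + 561) - 287 = 3496/3 - 287 = 2635/3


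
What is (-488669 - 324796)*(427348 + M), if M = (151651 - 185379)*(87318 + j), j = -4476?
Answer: 2272550837011020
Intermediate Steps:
M = -2794094976 (M = (151651 - 185379)*(87318 - 4476) = -33728*82842 = -2794094976)
(-488669 - 324796)*(427348 + M) = (-488669 - 324796)*(427348 - 2794094976) = -813465*(-2793667628) = 2272550837011020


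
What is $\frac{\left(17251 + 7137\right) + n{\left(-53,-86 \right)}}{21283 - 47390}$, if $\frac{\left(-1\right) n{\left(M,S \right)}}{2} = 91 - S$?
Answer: $- \frac{24034}{26107} \approx -0.9206$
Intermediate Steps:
$n{\left(M,S \right)} = -182 + 2 S$ ($n{\left(M,S \right)} = - 2 \left(91 - S\right) = -182 + 2 S$)
$\frac{\left(17251 + 7137\right) + n{\left(-53,-86 \right)}}{21283 - 47390} = \frac{\left(17251 + 7137\right) + \left(-182 + 2 \left(-86\right)\right)}{21283 - 47390} = \frac{24388 - 354}{-26107} = \left(24388 - 354\right) \left(- \frac{1}{26107}\right) = 24034 \left(- \frac{1}{26107}\right) = - \frac{24034}{26107}$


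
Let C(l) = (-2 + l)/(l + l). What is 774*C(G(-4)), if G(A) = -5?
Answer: 2709/5 ≈ 541.80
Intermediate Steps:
C(l) = (-2 + l)/(2*l) (C(l) = (-2 + l)/((2*l)) = (-2 + l)*(1/(2*l)) = (-2 + l)/(2*l))
774*C(G(-4)) = 774*((½)*(-2 - 5)/(-5)) = 774*((½)*(-⅕)*(-7)) = 774*(7/10) = 2709/5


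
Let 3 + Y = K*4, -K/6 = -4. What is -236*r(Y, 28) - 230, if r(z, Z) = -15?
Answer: 3310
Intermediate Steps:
K = 24 (K = -6*(-4) = 24)
Y = 93 (Y = -3 + 24*4 = -3 + 96 = 93)
-236*r(Y, 28) - 230 = -236*(-15) - 230 = 3540 - 230 = 3310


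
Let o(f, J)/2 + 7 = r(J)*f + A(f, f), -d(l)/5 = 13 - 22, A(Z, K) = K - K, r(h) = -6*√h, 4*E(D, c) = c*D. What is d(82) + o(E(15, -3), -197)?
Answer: 31 + 135*I*√197 ≈ 31.0 + 1894.8*I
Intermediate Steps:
E(D, c) = D*c/4 (E(D, c) = (c*D)/4 = (D*c)/4 = D*c/4)
A(Z, K) = 0
d(l) = 45 (d(l) = -5*(13 - 22) = -5*(-9) = 45)
o(f, J) = -14 - 12*f*√J (o(f, J) = -14 + 2*((-6*√J)*f + 0) = -14 + 2*(-6*f*√J + 0) = -14 + 2*(-6*f*√J) = -14 - 12*f*√J)
d(82) + o(E(15, -3), -197) = 45 + (-14 - 12*(¼)*15*(-3)*√(-197)) = 45 + (-14 - 12*(-45/4)*I*√197) = 45 + (-14 + 135*I*√197) = 31 + 135*I*√197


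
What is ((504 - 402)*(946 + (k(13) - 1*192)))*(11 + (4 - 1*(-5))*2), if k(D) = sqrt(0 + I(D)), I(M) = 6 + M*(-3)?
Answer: 2230332 + 2958*I*sqrt(33) ≈ 2.2303e+6 + 16992.0*I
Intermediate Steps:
I(M) = 6 - 3*M
k(D) = sqrt(6 - 3*D) (k(D) = sqrt(0 + (6 - 3*D)) = sqrt(6 - 3*D))
((504 - 402)*(946 + (k(13) - 1*192)))*(11 + (4 - 1*(-5))*2) = ((504 - 402)*(946 + (sqrt(6 - 3*13) - 1*192)))*(11 + (4 - 1*(-5))*2) = (102*(946 + (sqrt(6 - 39) - 192)))*(11 + (4 + 5)*2) = (102*(946 + (sqrt(-33) - 192)))*(11 + 9*2) = (102*(946 + (I*sqrt(33) - 192)))*(11 + 18) = (102*(946 + (-192 + I*sqrt(33))))*29 = (102*(754 + I*sqrt(33)))*29 = (76908 + 102*I*sqrt(33))*29 = 2230332 + 2958*I*sqrt(33)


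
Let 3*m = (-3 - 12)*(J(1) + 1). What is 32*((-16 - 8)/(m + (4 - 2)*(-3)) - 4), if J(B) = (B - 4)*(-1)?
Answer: -1280/13 ≈ -98.462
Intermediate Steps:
J(B) = 4 - B (J(B) = (-4 + B)*(-1) = 4 - B)
m = -20 (m = ((-3 - 12)*((4 - 1*1) + 1))/3 = (-15*((4 - 1) + 1))/3 = (-15*(3 + 1))/3 = (-15*4)/3 = (⅓)*(-60) = -20)
32*((-16 - 8)/(m + (4 - 2)*(-3)) - 4) = 32*((-16 - 8)/(-20 + (4 - 2)*(-3)) - 4) = 32*(-24/(-20 + 2*(-3)) - 4) = 32*(-24/(-20 - 6) - 4) = 32*(-24/(-26) - 4) = 32*(-24*(-1/26) - 4) = 32*(12/13 - 4) = 32*(-40/13) = -1280/13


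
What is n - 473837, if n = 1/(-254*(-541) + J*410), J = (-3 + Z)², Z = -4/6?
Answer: -609513591223/1286336 ≈ -4.7384e+5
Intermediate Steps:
Z = -⅔ (Z = -4*⅙ = -⅔ ≈ -0.66667)
J = 121/9 (J = (-3 - ⅔)² = (-11/3)² = 121/9 ≈ 13.444)
n = 9/1286336 (n = 1/(-254*(-541) + (121/9)*410) = 1/(137414 + 49610/9) = 1/(1286336/9) = 9/1286336 ≈ 6.9966e-6)
n - 473837 = 9/1286336 - 473837 = -609513591223/1286336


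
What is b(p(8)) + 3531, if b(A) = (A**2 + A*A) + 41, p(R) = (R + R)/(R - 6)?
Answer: 3700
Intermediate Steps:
p(R) = 2*R/(-6 + R) (p(R) = (2*R)/(-6 + R) = 2*R/(-6 + R))
b(A) = 41 + 2*A**2 (b(A) = (A**2 + A**2) + 41 = 2*A**2 + 41 = 41 + 2*A**2)
b(p(8)) + 3531 = (41 + 2*(2*8/(-6 + 8))**2) + 3531 = (41 + 2*(2*8/2)**2) + 3531 = (41 + 2*(2*8*(1/2))**2) + 3531 = (41 + 2*8**2) + 3531 = (41 + 2*64) + 3531 = (41 + 128) + 3531 = 169 + 3531 = 3700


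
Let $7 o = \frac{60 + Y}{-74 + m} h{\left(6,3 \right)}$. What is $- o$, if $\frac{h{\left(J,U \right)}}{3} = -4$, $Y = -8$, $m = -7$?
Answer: $- \frac{208}{189} \approx -1.1005$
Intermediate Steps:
$h{\left(J,U \right)} = -12$ ($h{\left(J,U \right)} = 3 \left(-4\right) = -12$)
$o = \frac{208}{189}$ ($o = \frac{\frac{60 - 8}{-74 - 7} \left(-12\right)}{7} = \frac{\frac{52}{-81} \left(-12\right)}{7} = \frac{52 \left(- \frac{1}{81}\right) \left(-12\right)}{7} = \frac{\left(- \frac{52}{81}\right) \left(-12\right)}{7} = \frac{1}{7} \cdot \frac{208}{27} = \frac{208}{189} \approx 1.1005$)
$- o = \left(-1\right) \frac{208}{189} = - \frac{208}{189}$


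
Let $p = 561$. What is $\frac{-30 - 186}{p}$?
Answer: $- \frac{72}{187} \approx -0.38503$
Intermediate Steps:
$\frac{-30 - 186}{p} = \frac{-30 - 186}{561} = \left(-216\right) \frac{1}{561} = - \frac{72}{187}$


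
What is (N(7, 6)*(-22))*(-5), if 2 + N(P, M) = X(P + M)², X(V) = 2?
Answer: 220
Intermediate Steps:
N(P, M) = 2 (N(P, M) = -2 + 2² = -2 + 4 = 2)
(N(7, 6)*(-22))*(-5) = (2*(-22))*(-5) = -44*(-5) = 220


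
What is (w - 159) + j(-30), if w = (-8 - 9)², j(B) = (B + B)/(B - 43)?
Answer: 9550/73 ≈ 130.82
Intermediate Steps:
j(B) = 2*B/(-43 + B) (j(B) = (2*B)/(-43 + B) = 2*B/(-43 + B))
w = 289 (w = (-17)² = 289)
(w - 159) + j(-30) = (289 - 159) + 2*(-30)/(-43 - 30) = 130 + 2*(-30)/(-73) = 130 + 2*(-30)*(-1/73) = 130 + 60/73 = 9550/73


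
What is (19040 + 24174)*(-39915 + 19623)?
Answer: -876898488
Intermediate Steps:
(19040 + 24174)*(-39915 + 19623) = 43214*(-20292) = -876898488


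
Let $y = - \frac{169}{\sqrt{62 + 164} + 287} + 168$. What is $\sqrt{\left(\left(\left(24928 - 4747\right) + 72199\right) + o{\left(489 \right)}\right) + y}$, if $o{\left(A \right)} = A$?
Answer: $\frac{\sqrt{69751178895076 + 1542463 \sqrt{226}}}{27381} \approx 305.02$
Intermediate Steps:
$y = 168 - \frac{169}{287 + \sqrt{226}}$ ($y = - \frac{169}{\sqrt{226} + 287} + 168 = - \frac{169}{287 + \sqrt{226}} + 168 = 168 - \frac{169}{287 + \sqrt{226}} \approx 167.44$)
$\sqrt{\left(\left(\left(24928 - 4747\right) + 72199\right) + o{\left(489 \right)}\right) + y} = \sqrt{\left(\left(\left(24928 - 4747\right) + 72199\right) + 489\right) + \left(\frac{13751521}{82143} + \frac{169 \sqrt{226}}{82143}\right)} = \sqrt{\left(\left(20181 + 72199\right) + 489\right) + \left(\frac{13751521}{82143} + \frac{169 \sqrt{226}}{82143}\right)} = \sqrt{\left(92380 + 489\right) + \left(\frac{13751521}{82143} + \frac{169 \sqrt{226}}{82143}\right)} = \sqrt{92869 + \left(\frac{13751521}{82143} + \frac{169 \sqrt{226}}{82143}\right)} = \sqrt{\frac{7642289788}{82143} + \frac{169 \sqrt{226}}{82143}}$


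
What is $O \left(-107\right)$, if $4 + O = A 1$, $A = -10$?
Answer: $1498$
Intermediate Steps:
$O = -14$ ($O = -4 - 10 = -14$)
$O \left(-107\right) = \left(-14\right) \left(-107\right) = 1498$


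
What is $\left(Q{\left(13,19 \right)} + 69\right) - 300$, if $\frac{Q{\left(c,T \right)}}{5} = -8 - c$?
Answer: $-336$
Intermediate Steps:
$Q{\left(c,T \right)} = -40 - 5 c$ ($Q{\left(c,T \right)} = 5 \left(-8 - c\right) = -40 - 5 c$)
$\left(Q{\left(13,19 \right)} + 69\right) - 300 = \left(\left(-40 - 65\right) + 69\right) - 300 = \left(-105 + 69\right) - 300 = -36 - 300 = -336$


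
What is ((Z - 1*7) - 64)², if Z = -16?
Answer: 7569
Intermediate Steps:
((Z - 1*7) - 64)² = ((-16 - 1*7) - 64)² = ((-16 - 7) - 64)² = (-23 - 64)² = (-87)² = 7569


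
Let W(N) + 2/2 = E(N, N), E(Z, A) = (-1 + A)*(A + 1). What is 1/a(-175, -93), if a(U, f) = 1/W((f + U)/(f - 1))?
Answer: 13538/2209 ≈ 6.1286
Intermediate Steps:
E(Z, A) = (1 + A)*(-1 + A) (E(Z, A) = (-1 + A)*(1 + A) = (1 + A)*(-1 + A))
W(N) = -2 + N² (W(N) = -1 + (-1 + N²) = -2 + N²)
a(U, f) = 1/(-2 + (U + f)²/(-1 + f)²) (a(U, f) = 1/(-2 + ((f + U)/(f - 1))²) = 1/(-2 + ((U + f)/(-1 + f))²) = 1/(-2 + (U + f)²/(-1 + f)²))
1/a(-175, -93) = 1/((-1 - 93)²/((-175 - 93)² - 2*(-1 - 93)²)) = 1/((-94)²/((-268)² - 2*(-94)²)) = 1/(8836/(71824 - 2*8836)) = 1/(8836/(71824 - 17672)) = 1/(8836/54152) = 1/(8836*(1/54152)) = 1/(2209/13538) = 13538/2209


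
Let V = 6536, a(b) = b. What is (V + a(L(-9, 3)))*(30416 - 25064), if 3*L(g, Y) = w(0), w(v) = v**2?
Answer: 34980672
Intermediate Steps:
L(g, Y) = 0 (L(g, Y) = (1/3)*0**2 = (1/3)*0 = 0)
(V + a(L(-9, 3)))*(30416 - 25064) = (6536 + 0)*(30416 - 25064) = 6536*5352 = 34980672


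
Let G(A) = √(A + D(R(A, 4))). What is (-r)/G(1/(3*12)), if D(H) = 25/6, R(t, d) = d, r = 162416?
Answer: -974496*√151/151 ≈ -79303.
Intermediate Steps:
D(H) = 25/6 (D(H) = 25*(⅙) = 25/6)
G(A) = √(25/6 + A) (G(A) = √(A + 25/6) = √(25/6 + A))
(-r)/G(1/(3*12)) = (-1*162416)/((√(150 + 36/((3*12)))/6)) = -162416*6/√(150 + 36/36) = -162416*6/√(150 + 36*(1/36)) = -162416*6/√(150 + 1) = -162416*6*√151/151 = -974496*√151/151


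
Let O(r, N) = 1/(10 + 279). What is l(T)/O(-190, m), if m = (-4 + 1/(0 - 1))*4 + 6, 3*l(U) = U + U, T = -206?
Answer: -119068/3 ≈ -39689.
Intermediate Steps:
l(U) = 2*U/3 (l(U) = (U + U)/3 = (2*U)/3 = 2*U/3)
m = -14 (m = (-4 + 1/(-1))*4 + 6 = (-4 - 1)*4 + 6 = -5*4 + 6 = -20 + 6 = -14)
O(r, N) = 1/289
l(T)/O(-190, m) = ((⅔)*(-206))/(1/289) = -412/3*289 = -119068/3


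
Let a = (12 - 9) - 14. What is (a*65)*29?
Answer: -20735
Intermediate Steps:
a = -11 (a = 3 - 14 = -11)
(a*65)*29 = -11*65*29 = -715*29 = -20735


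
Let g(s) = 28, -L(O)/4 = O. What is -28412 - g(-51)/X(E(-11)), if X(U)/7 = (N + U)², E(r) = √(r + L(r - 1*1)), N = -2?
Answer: -30940832/1089 - 16*√37/1089 ≈ -28412.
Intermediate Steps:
L(O) = -4*O
E(r) = √(4 - 3*r) (E(r) = √(r - 4*(r - 1*1)) = √(r - 4*(r - 1)) = √(r - 4*(-1 + r)) = √(r + (4 - 4*r)) = √(4 - 3*r))
X(U) = 7*(-2 + U)²
-28412 - g(-51)/X(E(-11)) = -28412 - 28/(7*(-2 + √(4 - 3*(-11)))²) = -28412 - 28/(7*(-2 + √(4 + 33))²) = -28412 - 28/(7*(-2 + √37)²) = -28412 - 28*1/(7*(-2 + √37)²) = -28412 - 4/(-2 + √37)²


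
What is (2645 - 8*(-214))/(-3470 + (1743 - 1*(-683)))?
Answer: -4357/1044 ≈ -4.1734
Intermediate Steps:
(2645 - 8*(-214))/(-3470 + (1743 - 1*(-683))) = (2645 + 1712)/(-3470 + (1743 + 683)) = 4357/(-3470 + 2426) = 4357/(-1044) = 4357*(-1/1044) = -4357/1044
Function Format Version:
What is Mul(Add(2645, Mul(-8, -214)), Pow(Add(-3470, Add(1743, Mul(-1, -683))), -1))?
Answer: Rational(-4357, 1044) ≈ -4.1734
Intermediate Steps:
Mul(Add(2645, Mul(-8, -214)), Pow(Add(-3470, Add(1743, Mul(-1, -683))), -1)) = Mul(Add(2645, 1712), Pow(Add(-3470, Add(1743, 683)), -1)) = Mul(4357, Pow(Add(-3470, 2426), -1)) = Mul(4357, Pow(-1044, -1)) = Mul(4357, Rational(-1, 1044)) = Rational(-4357, 1044)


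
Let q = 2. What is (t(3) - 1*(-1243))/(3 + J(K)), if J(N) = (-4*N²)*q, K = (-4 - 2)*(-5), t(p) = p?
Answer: -1246/7197 ≈ -0.17313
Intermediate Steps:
K = 30 (K = -6*(-5) = 30)
J(N) = -8*N² (J(N) = -4*N²*2 = -8*N²)
(t(3) - 1*(-1243))/(3 + J(K)) = (3 - 1*(-1243))/(3 - 8*30²) = (3 + 1243)/(3 - 8*900) = 1246/(3 - 7200) = 1246/(-7197) = 1246*(-1/7197) = -1246/7197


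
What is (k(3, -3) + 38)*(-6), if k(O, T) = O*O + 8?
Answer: -330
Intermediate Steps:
k(O, T) = 8 + O**2 (k(O, T) = O**2 + 8 = 8 + O**2)
(k(3, -3) + 38)*(-6) = ((8 + 3**2) + 38)*(-6) = ((8 + 9) + 38)*(-6) = (17 + 38)*(-6) = 55*(-6) = -330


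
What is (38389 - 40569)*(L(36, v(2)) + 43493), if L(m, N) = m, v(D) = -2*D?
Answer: -94893220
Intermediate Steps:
(38389 - 40569)*(L(36, v(2)) + 43493) = (38389 - 40569)*(36 + 43493) = -2180*43529 = -94893220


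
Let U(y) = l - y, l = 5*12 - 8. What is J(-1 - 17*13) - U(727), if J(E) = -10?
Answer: 665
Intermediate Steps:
l = 52 (l = 60 - 8 = 52)
U(y) = 52 - y
J(-1 - 17*13) - U(727) = -10 - (52 - 1*727) = -10 - (52 - 727) = -10 - 1*(-675) = -10 + 675 = 665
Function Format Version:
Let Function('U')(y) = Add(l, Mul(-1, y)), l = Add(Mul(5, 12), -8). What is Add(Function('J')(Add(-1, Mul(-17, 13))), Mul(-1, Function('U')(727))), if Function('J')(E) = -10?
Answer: 665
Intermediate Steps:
l = 52 (l = Add(60, -8) = 52)
Function('U')(y) = Add(52, Mul(-1, y))
Add(Function('J')(Add(-1, Mul(-17, 13))), Mul(-1, Function('U')(727))) = Add(-10, Mul(-1, Add(52, Mul(-1, 727)))) = Add(-10, Mul(-1, Add(52, -727))) = Add(-10, Mul(-1, -675)) = Add(-10, 675) = 665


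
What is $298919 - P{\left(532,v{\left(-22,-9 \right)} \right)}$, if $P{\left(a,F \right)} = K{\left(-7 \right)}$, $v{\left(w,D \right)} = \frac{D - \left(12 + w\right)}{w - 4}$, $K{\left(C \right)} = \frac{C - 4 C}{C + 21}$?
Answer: $\frac{597835}{2} \approx 2.9892 \cdot 10^{5}$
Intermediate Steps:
$K{\left(C \right)} = - \frac{3 C}{21 + C}$ ($K{\left(C \right)} = \frac{\left(-3\right) C}{21 + C} = - \frac{3 C}{21 + C}$)
$v{\left(w,D \right)} = \frac{-12 + D - w}{-4 + w}$
$P{\left(a,F \right)} = \frac{3}{2}$ ($P{\left(a,F \right)} = \left(-3\right) \left(-7\right) \frac{1}{21 - 7} = \left(-3\right) \left(-7\right) \frac{1}{14} = \frac{3}{2}$)
$298919 - P{\left(532,v{\left(-22,-9 \right)} \right)} = 298919 - \frac{3}{2} = \frac{597835}{2}$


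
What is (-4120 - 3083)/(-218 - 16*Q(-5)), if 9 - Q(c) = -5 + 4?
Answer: 343/18 ≈ 19.056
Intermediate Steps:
Q(c) = 10 (Q(c) = 9 - (-5 + 4) = 9 - 1*(-1) = 9 + 1 = 10)
(-4120 - 3083)/(-218 - 16*Q(-5)) = (-4120 - 3083)/(-218 - 16*10) = -7203/(-218 - 160) = -7203/(-378) = -7203*(-1/378) = 343/18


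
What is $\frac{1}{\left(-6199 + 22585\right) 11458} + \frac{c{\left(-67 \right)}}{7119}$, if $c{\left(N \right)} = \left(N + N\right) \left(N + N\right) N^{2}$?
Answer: $\frac{5044518462446837}{445532619924} \approx 11322.0$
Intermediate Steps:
$c{\left(N \right)} = 4 N^{4}$ ($c{\left(N \right)} = 2 N 2 N N^{2} = 4 N^{2} N^{2} = 4 N^{4}$)
$\frac{1}{\left(-6199 + 22585\right) 11458} + \frac{c{\left(-67 \right)}}{7119} = \frac{1}{\left(-6199 + 22585\right) 11458} + \frac{4 \left(-67\right)^{4}}{7119} = \frac{1}{16386} \cdot \frac{1}{11458} + 4 \cdot 20151121 \cdot \frac{1}{7119} = \frac{1}{16386} \cdot \frac{1}{11458} + 80604484 \cdot \frac{1}{7119} = \frac{1}{187750788} + \frac{80604484}{7119} = \frac{5044518462446837}{445532619924}$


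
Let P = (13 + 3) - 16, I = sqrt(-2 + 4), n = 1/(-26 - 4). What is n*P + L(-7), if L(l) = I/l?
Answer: -sqrt(2)/7 ≈ -0.20203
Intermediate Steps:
n = -1/30 (n = 1/(-30) = -1/30 ≈ -0.033333)
I = sqrt(2) ≈ 1.4142
P = 0 (P = 16 - 16 = 0)
L(l) = sqrt(2)/l
n*P + L(-7) = -1/30*0 + sqrt(2)/(-7) = 0 + sqrt(2)*(-1/7) = 0 - sqrt(2)/7 = -sqrt(2)/7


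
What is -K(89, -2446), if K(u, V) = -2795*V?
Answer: -6836570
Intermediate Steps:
-K(89, -2446) = -(-2795)*(-2446) = -1*6836570 = -6836570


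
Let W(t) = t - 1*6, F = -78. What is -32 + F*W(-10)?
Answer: 1216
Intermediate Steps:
W(t) = -6 + t (W(t) = t - 6 = -6 + t)
-32 + F*W(-10) = -32 - 78*(-6 - 10) = -32 - 78*(-16) = -32 + 1248 = 1216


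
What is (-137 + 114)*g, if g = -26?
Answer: 598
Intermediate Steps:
(-137 + 114)*g = (-137 + 114)*(-26) = -23*(-26) = 598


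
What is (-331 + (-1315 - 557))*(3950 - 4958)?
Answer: 2220624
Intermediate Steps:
(-331 + (-1315 - 557))*(3950 - 4958) = (-331 - 1872)*(-1008) = -2203*(-1008) = 2220624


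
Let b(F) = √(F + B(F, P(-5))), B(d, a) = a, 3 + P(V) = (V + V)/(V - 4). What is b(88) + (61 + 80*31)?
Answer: 2541 + 5*√31/3 ≈ 2550.3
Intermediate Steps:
P(V) = -3 + 2*V/(-4 + V) (P(V) = -3 + (V + V)/(V - 4) = -3 + (2*V)/(-4 + V) = -3 + 2*V/(-4 + V))
b(F) = √(-17/9 + F) (b(F) = √(F + (12 - 1*(-5))/(-4 - 5)) = √(F + (12 + 5)/(-9)) = √(F - ⅑*17) = √(F - 17/9) = √(-17/9 + F))
b(88) + (61 + 80*31) = √(-17 + 9*88)/3 + (61 + 80*31) = √(-17 + 792)/3 + (61 + 2480) = √775/3 + 2541 = (5*√31)/3 + 2541 = 5*√31/3 + 2541 = 2541 + 5*√31/3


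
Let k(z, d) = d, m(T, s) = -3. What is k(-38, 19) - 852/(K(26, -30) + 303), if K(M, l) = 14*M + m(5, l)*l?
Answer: 13531/757 ≈ 17.875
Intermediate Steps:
K(M, l) = -3*l + 14*M (K(M, l) = 14*M - 3*l = -3*l + 14*M)
k(-38, 19) - 852/(K(26, -30) + 303) = 19 - 852/((-3*(-30) + 14*26) + 303) = 19 - 852/((90 + 364) + 303) = 19 - 852/(454 + 303) = 19 - 852/757 = 13531/757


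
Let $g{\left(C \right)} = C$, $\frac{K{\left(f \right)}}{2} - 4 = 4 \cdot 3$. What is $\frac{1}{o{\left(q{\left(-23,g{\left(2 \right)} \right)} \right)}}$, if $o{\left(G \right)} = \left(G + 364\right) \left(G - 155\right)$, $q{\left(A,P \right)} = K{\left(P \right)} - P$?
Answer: $- \frac{1}{49250} \approx -2.0305 \cdot 10^{-5}$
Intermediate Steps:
$K{\left(f \right)} = 32$ ($K{\left(f \right)} = 8 + 2 \cdot 4 \cdot 3 = 8 + 2 \cdot 12 = 8 + 24 = 32$)
$q{\left(A,P \right)} = 32 - P$
$o{\left(G \right)} = \left(-155 + G\right) \left(364 + G\right)$ ($o{\left(G \right)} = \left(364 + G\right) \left(-155 + G\right) = \left(-155 + G\right) \left(364 + G\right)$)
$\frac{1}{o{\left(q{\left(-23,g{\left(2 \right)} \right)} \right)}} = \frac{1}{-56420 + \left(32 - 2\right)^{2} + 209 \left(32 - 2\right)} = \frac{1}{-56420 + 30^{2} + 209 \cdot 30} = \frac{1}{-56420 + 900 + 6270} = \frac{1}{-49250} = - \frac{1}{49250}$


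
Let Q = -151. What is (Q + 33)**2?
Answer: 13924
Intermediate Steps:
(Q + 33)**2 = (-151 + 33)**2 = (-118)**2 = 13924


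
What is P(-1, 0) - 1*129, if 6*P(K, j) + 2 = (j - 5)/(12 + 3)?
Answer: -2329/18 ≈ -129.39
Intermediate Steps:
P(K, j) = -7/18 + j/90 (P(K, j) = -1/3 + ((j - 5)/(12 + 3))/6 = -1/3 + ((-5 + j)/15)/6 = -1/3 + ((-5 + j)*(1/15))/6 = -1/3 + (-1/3 + j/15)/6 = -1/3 + (-1/18 + j/90) = -7/18 + j/90)
P(-1, 0) - 1*129 = (-7/18 + (1/90)*0) - 1*129 = (-7/18 + 0) - 129 = -7/18 - 129 = -2329/18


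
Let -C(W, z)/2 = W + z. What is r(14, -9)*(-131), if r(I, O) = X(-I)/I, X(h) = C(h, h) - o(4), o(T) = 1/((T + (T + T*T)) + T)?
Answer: -205277/392 ≈ -523.67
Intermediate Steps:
C(W, z) = -2*W - 2*z (C(W, z) = -2*(W + z) = -2*W - 2*z)
o(T) = 1/(T² + 3*T) (o(T) = 1/((T + (T + T²)) + T) = 1/((T² + 2*T) + T) = 1/(T² + 3*T))
X(h) = -1/28 - 4*h (X(h) = (-2*h - 2*h) - 1/(4*(3 + 4)) = -4*h - 1/(4*7) = -4*h - 1*1/28 = -4*h - 1/28 = -1/28 - 4*h)
r(I, O) = (-1/28 + 4*I)/I (r(I, O) = (-1/28 - (-4)*I)/I = (-1/28 + 4*I)/I)
r(14, -9)*(-131) = (4 - 1/28/14)*(-131) = (4 - 1/28*1/14)*(-131) = (4 - 1/392)*(-131) = (1567/392)*(-131) = -205277/392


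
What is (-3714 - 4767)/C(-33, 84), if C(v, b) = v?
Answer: 257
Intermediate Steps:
(-3714 - 4767)/C(-33, 84) = (-3714 - 4767)/(-33) = -8481*(-1/33) = 257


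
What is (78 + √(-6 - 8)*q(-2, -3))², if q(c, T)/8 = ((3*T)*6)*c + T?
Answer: -9872316 + 131040*I*√14 ≈ -9.8723e+6 + 4.9031e+5*I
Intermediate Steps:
q(c, T) = 8*T + 144*T*c (q(c, T) = 8*(((3*T)*6)*c + T) = 8*((18*T)*c + T) = 8*(18*T*c + T) = 8*(T + 18*T*c) = 8*T + 144*T*c)
(78 + √(-6 - 8)*q(-2, -3))² = (78 + √(-6 - 8)*(8*(-3)*(1 + 18*(-2))))² = (78 + √(-14)*(8*(-3)*(1 - 36)))² = (78 + (I*√14)*(8*(-3)*(-35)))² = (78 + (I*√14)*840)² = (78 + 840*I*√14)²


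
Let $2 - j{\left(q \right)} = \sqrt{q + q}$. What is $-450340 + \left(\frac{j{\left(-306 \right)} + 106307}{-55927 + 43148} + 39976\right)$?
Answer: $- \frac{5244147865}{12779} + \frac{6 i \sqrt{17}}{12779} \approx -4.1037 \cdot 10^{5} + 0.0019359 i$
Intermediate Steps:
$j{\left(q \right)} = 2 - \sqrt{2} \sqrt{q}$ ($j{\left(q \right)} = 2 - \sqrt{q + q} = 2 - \sqrt{2 q} = 2 - \sqrt{2} \sqrt{q}$)
$-450340 + \left(\frac{j{\left(-306 \right)} + 106307}{-55927 + 43148} + 39976\right) = -450340 + \left(\frac{\left(2 - \sqrt{2} \sqrt{-306}\right) + 106307}{-55927 + 43148} + 39976\right) = -450340 + \left(\frac{\left(2 - \sqrt{2} \cdot 3 i \sqrt{34}\right) + 106307}{-12779} + 39976\right) = -450340 + \left(\left(\left(2 - 6 i \sqrt{17}\right) + 106307\right) \left(- \frac{1}{12779}\right) + 39976\right) = -450340 + \left(\left(106309 - 6 i \sqrt{17}\right) \left(- \frac{1}{12779}\right) + 39976\right) = -450340 + \left(\left(- \frac{106309}{12779} + \frac{6 i \sqrt{17}}{12779}\right) + 39976\right) = -450340 + \left(\frac{510746995}{12779} + \frac{6 i \sqrt{17}}{12779}\right) = - \frac{5244147865}{12779} + \frac{6 i \sqrt{17}}{12779}$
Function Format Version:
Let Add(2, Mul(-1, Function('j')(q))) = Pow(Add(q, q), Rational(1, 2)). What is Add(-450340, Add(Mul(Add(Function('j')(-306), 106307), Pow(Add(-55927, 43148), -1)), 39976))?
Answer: Add(Rational(-5244147865, 12779), Mul(Rational(6, 12779), I, Pow(17, Rational(1, 2)))) ≈ Add(-4.1037e+5, Mul(0.0019359, I))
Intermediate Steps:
Function('j')(q) = Add(2, Mul(-1, Pow(2, Rational(1, 2)), Pow(q, Rational(1, 2)))) (Function('j')(q) = Add(2, Mul(-1, Pow(Add(q, q), Rational(1, 2)))) = Add(2, Mul(-1, Pow(Mul(2, q), Rational(1, 2)))) = Add(2, Mul(-1, Mul(Pow(2, Rational(1, 2)), Pow(q, Rational(1, 2))))) = Add(2, Mul(-1, Pow(2, Rational(1, 2)), Pow(q, Rational(1, 2)))))
Add(-450340, Add(Mul(Add(Function('j')(-306), 106307), Pow(Add(-55927, 43148), -1)), 39976)) = Add(-450340, Add(Mul(Add(Add(2, Mul(-1, Pow(2, Rational(1, 2)), Pow(-306, Rational(1, 2)))), 106307), Pow(Add(-55927, 43148), -1)), 39976)) = Add(-450340, Add(Mul(Add(Add(2, Mul(-1, Pow(2, Rational(1, 2)), Mul(3, I, Pow(34, Rational(1, 2))))), 106307), Pow(-12779, -1)), 39976)) = Add(-450340, Add(Mul(Add(Add(2, Mul(-6, I, Pow(17, Rational(1, 2)))), 106307), Rational(-1, 12779)), 39976)) = Add(-450340, Add(Mul(Add(106309, Mul(-6, I, Pow(17, Rational(1, 2)))), Rational(-1, 12779)), 39976)) = Add(-450340, Add(Add(Rational(-106309, 12779), Mul(Rational(6, 12779), I, Pow(17, Rational(1, 2)))), 39976)) = Add(-450340, Add(Rational(510746995, 12779), Mul(Rational(6, 12779), I, Pow(17, Rational(1, 2))))) = Add(Rational(-5244147865, 12779), Mul(Rational(6, 12779), I, Pow(17, Rational(1, 2))))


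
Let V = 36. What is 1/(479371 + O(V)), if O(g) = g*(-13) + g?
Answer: 1/478939 ≈ 2.0879e-6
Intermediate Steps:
O(g) = -12*g (O(g) = -13*g + g = -12*g)
1/(479371 + O(V)) = 1/(479371 - 12*36) = 1/(479371 - 432) = 1/478939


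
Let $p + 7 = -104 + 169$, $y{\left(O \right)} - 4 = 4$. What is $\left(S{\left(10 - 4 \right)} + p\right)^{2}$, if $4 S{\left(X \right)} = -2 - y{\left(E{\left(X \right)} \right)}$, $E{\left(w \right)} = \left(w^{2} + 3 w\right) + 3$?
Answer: $\frac{12321}{4} \approx 3080.3$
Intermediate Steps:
$E{\left(w \right)} = 3 + w^{2} + 3 w$
$y{\left(O \right)} = 8$ ($y{\left(O \right)} = 4 + 4 = 8$)
$p = 58$ ($p = -7 + \left(-104 + 169\right) = -7 + 65 = 58$)
$S{\left(X \right)} = - \frac{5}{2}$ ($S{\left(X \right)} = \frac{-2 - 8}{4} = \frac{1}{4} \left(-10\right) = - \frac{5}{2}$)
$\left(S{\left(10 - 4 \right)} + p\right)^{2} = \left(- \frac{5}{2} + 58\right)^{2} = \left(\frac{111}{2}\right)^{2} = \frac{12321}{4}$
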